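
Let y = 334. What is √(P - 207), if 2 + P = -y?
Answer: I*√543 ≈ 23.302*I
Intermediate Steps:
P = -336 (P = -2 - 1*334 = -2 - 334 = -336)
√(P - 207) = √(-336 - 207) = √(-543) = I*√543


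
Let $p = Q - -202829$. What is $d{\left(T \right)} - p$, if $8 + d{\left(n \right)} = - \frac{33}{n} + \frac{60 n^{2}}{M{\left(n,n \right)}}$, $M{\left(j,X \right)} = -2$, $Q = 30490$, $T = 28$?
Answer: $- \frac{7191749}{28} \approx -2.5685 \cdot 10^{5}$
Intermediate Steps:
$p = 233319$ ($p = 30490 - -202829 = 30490 + 202829 = 233319$)
$d{\left(n \right)} = -8 - \frac{33}{n} - 30 n^{2}$ ($d{\left(n \right)} = -8 + \left(- \frac{33}{n} + \frac{60 n^{2}}{-2}\right) = -8 + \left(- \frac{33}{n} + 60 n^{2} \left(- \frac{1}{2}\right)\right) = -8 - \left(30 n^{2} + \frac{33}{n}\right) = -8 - \frac{33}{n} - 30 n^{2}$)
$d{\left(T \right)} - p = \left(-8 - \frac{33}{28} - 30 \cdot 28^{2}\right) - 233319 = \left(-8 - \frac{33}{28} - 23520\right) - 233319 = - \frac{658817}{28} - 233319 = - \frac{7191749}{28}$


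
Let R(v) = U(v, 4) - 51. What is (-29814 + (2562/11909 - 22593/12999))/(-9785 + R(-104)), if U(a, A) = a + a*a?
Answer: -21075775067/619220364 ≈ -34.036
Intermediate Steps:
U(a, A) = a + a²
R(v) = -51 + v*(1 + v) (R(v) = v*(1 + v) - 51 = -51 + v*(1 + v))
(-29814 + (2562/11909 - 22593/12999))/(-9785 + R(-104)) = (-29814 + (2562/11909 - 22593/12999))/(-9785 + (-51 - 104*(1 - 104))) = (-29814 + (2562*(1/11909) - 22593*1/12999))/(-9785 + (-51 - 104*(-103))) = (-29814 + (2562/11909 - 7531/4333))/(-9785 + (-51 + 10712)) = (-29814 - 78585533/51601697)/(-9785 + 10661) = -1538531579891/51601697/876 = -1538531579891/51601697*1/876 = -21075775067/619220364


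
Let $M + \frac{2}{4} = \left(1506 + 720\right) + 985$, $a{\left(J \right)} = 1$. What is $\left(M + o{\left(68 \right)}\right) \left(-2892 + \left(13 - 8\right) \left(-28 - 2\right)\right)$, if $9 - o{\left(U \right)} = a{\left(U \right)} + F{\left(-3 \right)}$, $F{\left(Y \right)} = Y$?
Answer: $-9799803$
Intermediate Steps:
$o{\left(U \right)} = 11$ ($o{\left(U \right)} = 9 - \left(1 - 3\right) = 9 - -2 = 9 + 2 = 11$)
$M = \frac{6421}{2}$ ($M = - \frac{1}{2} + \left(\left(1506 + 720\right) + 985\right) = - \frac{1}{2} + \left(2226 + 985\right) = - \frac{1}{2} + 3211 = \frac{6421}{2} \approx 3210.5$)
$\left(M + o{\left(68 \right)}\right) \left(-2892 + \left(13 - 8\right) \left(-28 - 2\right)\right) = \left(\frac{6421}{2} + 11\right) \left(-2892 + \left(13 - 8\right) \left(-28 - 2\right)\right) = \frac{6443 \left(-2892 + \left(13 - 8\right) \left(-30\right)\right)}{2} = \frac{6443 \left(-2892 + 5 \left(-30\right)\right)}{2} = \frac{6443 \left(-2892 - 150\right)}{2} = \frac{6443}{2} \left(-3042\right) = -9799803$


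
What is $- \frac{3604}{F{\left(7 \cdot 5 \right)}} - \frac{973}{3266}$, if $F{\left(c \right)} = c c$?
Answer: $- \frac{12962589}{4000850} \approx -3.24$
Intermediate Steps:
$F{\left(c \right)} = c^{2}$
$- \frac{3604}{F{\left(7 \cdot 5 \right)}} - \frac{973}{3266} = - \frac{3604}{\left(7 \cdot 5\right)^{2}} - \frac{973}{3266} = - \frac{3604}{35^{2}} - \frac{973}{3266} = - \frac{3604}{1225} - \frac{973}{3266} = - \frac{12962589}{4000850}$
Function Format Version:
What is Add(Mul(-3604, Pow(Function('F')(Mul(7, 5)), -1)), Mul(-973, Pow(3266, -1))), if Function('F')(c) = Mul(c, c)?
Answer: Rational(-12962589, 4000850) ≈ -3.2400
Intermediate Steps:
Function('F')(c) = Pow(c, 2)
Add(Mul(-3604, Pow(Function('F')(Mul(7, 5)), -1)), Mul(-973, Pow(3266, -1))) = Add(Mul(-3604, Pow(Pow(Mul(7, 5), 2), -1)), Mul(-973, Pow(3266, -1))) = Add(Mul(-3604, Pow(Pow(35, 2), -1)), Mul(-973, Rational(1, 3266))) = Add(Mul(-3604, Pow(1225, -1)), Rational(-973, 3266)) = Add(Mul(-3604, Rational(1, 1225)), Rational(-973, 3266)) = Add(Rational(-3604, 1225), Rational(-973, 3266)) = Rational(-12962589, 4000850)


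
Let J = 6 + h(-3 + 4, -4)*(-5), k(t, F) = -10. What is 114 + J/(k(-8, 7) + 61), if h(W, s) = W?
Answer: 5815/51 ≈ 114.02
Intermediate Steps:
J = 1 (J = 6 + (-3 + 4)*(-5) = 6 + 1*(-5) = 6 - 5 = 1)
114 + J/(k(-8, 7) + 61) = 114 + 1/(-10 + 61) = 114 + 1/51 = 5815/51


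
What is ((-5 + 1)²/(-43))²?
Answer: 256/1849 ≈ 0.13845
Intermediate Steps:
((-5 + 1)²/(-43))² = ((-4)²*(-1/43))² = (16*(-1/43))² = (-16/43)² = 256/1849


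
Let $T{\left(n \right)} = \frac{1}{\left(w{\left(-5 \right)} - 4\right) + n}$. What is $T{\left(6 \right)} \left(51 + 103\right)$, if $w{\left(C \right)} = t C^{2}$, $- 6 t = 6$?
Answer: $- \frac{154}{23} \approx -6.6956$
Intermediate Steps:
$t = -1$ ($t = \left(- \frac{1}{6}\right) 6 = -1$)
$w{\left(C \right)} = - C^{2}$
$T{\left(n \right)} = \frac{1}{-29 + n}$ ($T{\left(n \right)} = \frac{1}{\left(- \left(-5\right)^{2} - 4\right) + n} = \frac{1}{\left(\left(-1\right) 25 - 4\right) + n} = \frac{1}{\left(-25 - 4\right) + n} = \frac{1}{-29 + n}$)
$T{\left(6 \right)} \left(51 + 103\right) = \frac{51 + 103}{-29 + 6} = \frac{1}{-23} \cdot 154 = \left(- \frac{1}{23}\right) 154 = - \frac{154}{23}$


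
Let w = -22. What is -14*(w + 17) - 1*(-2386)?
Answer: 2456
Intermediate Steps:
-14*(w + 17) - 1*(-2386) = -14*(-22 + 17) - 1*(-2386) = -14*(-5) + 2386 = 70 + 2386 = 2456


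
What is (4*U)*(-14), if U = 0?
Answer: 0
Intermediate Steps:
(4*U)*(-14) = (4*0)*(-14) = 0*(-14) = 0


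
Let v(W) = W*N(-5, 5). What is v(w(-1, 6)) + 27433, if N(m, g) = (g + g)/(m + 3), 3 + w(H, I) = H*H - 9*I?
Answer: 27713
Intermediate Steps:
w(H, I) = -3 + H² - 9*I (w(H, I) = -3 + (H*H - 9*I) = -3 + (H² - 9*I) = -3 + H² - 9*I)
N(m, g) = 2*g/(3 + m) (N(m, g) = (2*g)/(3 + m) = 2*g/(3 + m))
v(W) = -5*W (v(W) = W*(2*5/(3 - 5)) = W*(2*5/(-2)) = W*(2*5*(-½)) = W*(-5) = -5*W)
v(w(-1, 6)) + 27433 = -5*(-3 + (-1)² - 9*6) + 27433 = -5*(-3 + 1 - 54) + 27433 = -5*(-56) + 27433 = 280 + 27433 = 27713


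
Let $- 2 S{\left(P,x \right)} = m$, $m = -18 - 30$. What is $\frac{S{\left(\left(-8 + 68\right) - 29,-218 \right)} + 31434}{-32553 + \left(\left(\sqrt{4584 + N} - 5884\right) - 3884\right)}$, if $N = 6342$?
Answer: $- \frac{147926002}{199006235} - \frac{10486 \sqrt{1214}}{199006235} \approx -0.74516$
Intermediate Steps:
$m = -48$
$S{\left(P,x \right)} = 24$ ($S{\left(P,x \right)} = \left(- \frac{1}{2}\right) \left(-48\right) = 24$)
$\frac{S{\left(\left(-8 + 68\right) - 29,-218 \right)} + 31434}{-32553 + \left(\left(\sqrt{4584 + N} - 5884\right) - 3884\right)} = \frac{24 + 31434}{-32553 - \left(9768 - \sqrt{4584 + 6342}\right)} = \frac{31458}{-32553 - \left(9768 - 3 \sqrt{1214}\right)} = \frac{31458}{-42321 + 3 \sqrt{1214}}$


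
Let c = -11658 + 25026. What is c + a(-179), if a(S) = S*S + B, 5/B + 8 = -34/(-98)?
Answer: 3405626/75 ≈ 45408.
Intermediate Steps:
B = -49/75 (B = 5/(-8 - 34/(-98)) = 5/(-8 - 34*(-1/98)) = 5/(-8 + 17/49) = 5/(-375/49) = 5*(-49/375) = -49/75 ≈ -0.65333)
a(S) = -49/75 + S² (a(S) = S*S - 49/75 = S² - 49/75 = -49/75 + S²)
c = 13368
c + a(-179) = 13368 + (-49/75 + (-179)²) = 13368 + (-49/75 + 32041) = 13368 + 2403026/75 = 3405626/75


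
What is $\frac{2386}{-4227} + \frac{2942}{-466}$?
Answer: $- \frac{6773855}{984891} \approx -6.8778$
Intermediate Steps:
$\frac{2386}{-4227} + \frac{2942}{-466} = 2386 \left(- \frac{1}{4227}\right) + 2942 \left(- \frac{1}{466}\right) = - \frac{2386}{4227} - \frac{1471}{233} = - \frac{6773855}{984891}$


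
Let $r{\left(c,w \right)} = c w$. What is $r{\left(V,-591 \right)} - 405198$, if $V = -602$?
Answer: $-49416$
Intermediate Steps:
$r{\left(V,-591 \right)} - 405198 = \left(-602\right) \left(-591\right) - 405198 = 355782 - 405198 = -49416$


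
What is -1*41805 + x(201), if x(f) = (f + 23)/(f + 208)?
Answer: -17098021/409 ≈ -41804.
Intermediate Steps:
x(f) = (23 + f)/(208 + f)
-1*41805 + x(201) = -1*41805 + (23 + 201)/(208 + 201) = -41805 + 224/409 = -17098021/409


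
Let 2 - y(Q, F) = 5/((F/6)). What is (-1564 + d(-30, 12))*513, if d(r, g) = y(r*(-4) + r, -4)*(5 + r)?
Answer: -1848339/2 ≈ -9.2417e+5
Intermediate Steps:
y(Q, F) = 2 - 30/F (y(Q, F) = 2 - 5/(F/6) = 2 - 5*6/F = 2 - 30/F)
d(r, g) = 95/2 + 19*r/2 (d(r, g) = (2 - 30/(-4))*(5 + r) = (2 - 30*(-1/4))*(5 + r) = (2 + 15/2)*(5 + r) = 19*(5 + r)/2 = 95/2 + 19*r/2)
(-1564 + d(-30, 12))*513 = (-1564 + (95/2 + (19/2)*(-30)))*513 = (-1564 + (95/2 - 285))*513 = (-1564 - 475/2)*513 = -3603/2*513 = -1848339/2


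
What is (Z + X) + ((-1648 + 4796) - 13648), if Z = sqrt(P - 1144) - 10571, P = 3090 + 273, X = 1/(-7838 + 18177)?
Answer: -217853068/10339 + sqrt(2219) ≈ -21024.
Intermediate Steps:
X = 1/10339 ≈ 9.6721e-5
P = 3363
Z = -10571 + sqrt(2219) (Z = sqrt(3363 - 1144) - 10571 = sqrt(2219) - 10571 = -10571 + sqrt(2219) ≈ -10524.)
(Z + X) + ((-1648 + 4796) - 13648) = ((-10571 + sqrt(2219)) + 1/10339) + ((-1648 + 4796) - 13648) = (-109293568/10339 + sqrt(2219)) + (3148 - 13648) = (-109293568/10339 + sqrt(2219)) - 10500 = -217853068/10339 + sqrt(2219)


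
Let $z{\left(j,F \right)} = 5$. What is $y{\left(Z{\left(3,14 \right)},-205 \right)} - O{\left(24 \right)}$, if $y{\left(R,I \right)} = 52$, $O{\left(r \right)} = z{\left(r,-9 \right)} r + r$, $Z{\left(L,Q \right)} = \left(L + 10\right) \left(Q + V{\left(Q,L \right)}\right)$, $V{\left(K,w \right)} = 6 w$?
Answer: $-92$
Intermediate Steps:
$Z{\left(L,Q \right)} = \left(10 + L\right) \left(Q + 6 L\right)$ ($Z{\left(L,Q \right)} = \left(L + 10\right) \left(Q + 6 L\right) = \left(10 + L\right) \left(Q + 6 L\right)$)
$O{\left(r \right)} = 6 r$ ($O{\left(r \right)} = 5 r + r = 6 r$)
$y{\left(Z{\left(3,14 \right)},-205 \right)} - O{\left(24 \right)} = 52 - 6 \cdot 24 = 52 - 144 = -92$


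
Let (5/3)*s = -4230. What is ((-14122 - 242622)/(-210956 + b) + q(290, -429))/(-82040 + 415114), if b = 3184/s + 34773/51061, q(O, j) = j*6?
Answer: -17583978930867225/2276432293244813123 ≈ -0.0077244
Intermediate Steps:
s = -2538 (s = (⅗)*(-4230) = -2538)
q(O, j) = 6*j
b = -37162175/64796409 (b = 3184/(-2538) + 34773/51061 = 3184*(-1/2538) + 34773*(1/51061) = -1592/1269 + 34773/51061 = -37162175/64796409 ≈ -0.57352)
((-14122 - 242622)/(-210956 + b) + q(290, -429))/(-82040 + 415114) = ((-14122 - 242622)/(-210956 - 37162175/64796409) + 6*(-429))/(-82040 + 415114) = (-256744/(-13669228419179/64796409) - 2574)/333074 = (-256744*(-64796409/13669228419179) - 2574)*(1/333074) = (16636089232296/13669228419179 - 2574)*(1/333074) = -35167957861734450/13669228419179*1/333074 = -17583978930867225/2276432293244813123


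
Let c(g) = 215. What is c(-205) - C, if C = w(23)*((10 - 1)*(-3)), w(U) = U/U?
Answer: 242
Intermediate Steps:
w(U) = 1
C = -27 (C = 1*((10 - 1)*(-3)) = 1*(9*(-3)) = 1*(-27) = -27)
c(-205) - C = 215 - 1*(-27) = 215 + 27 = 242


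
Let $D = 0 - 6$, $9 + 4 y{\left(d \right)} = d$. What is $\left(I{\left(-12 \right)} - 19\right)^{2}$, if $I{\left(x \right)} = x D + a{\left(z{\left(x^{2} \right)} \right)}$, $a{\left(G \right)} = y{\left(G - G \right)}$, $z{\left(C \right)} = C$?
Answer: $\frac{41209}{16} \approx 2575.6$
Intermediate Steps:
$y{\left(d \right)} = - \frac{9}{4} + \frac{d}{4}$
$a{\left(G \right)} = - \frac{9}{4}$ ($a{\left(G \right)} = - \frac{9}{4} + \frac{G - G}{4} = - \frac{9}{4} + \frac{1}{4} \cdot 0 = - \frac{9}{4} + 0 = - \frac{9}{4}$)
$D = -6$ ($D = 0 - 6 = -6$)
$I{\left(x \right)} = - \frac{9}{4} - 6 x$ ($I{\left(x \right)} = x \left(-6\right) - \frac{9}{4} = - 6 x - \frac{9}{4} = - \frac{9}{4} - 6 x$)
$\left(I{\left(-12 \right)} - 19\right)^{2} = \left(\left(- \frac{9}{4} - -72\right) - 19\right)^{2} = \left(\left(- \frac{9}{4} + 72\right) - 19\right)^{2} = \left(\frac{279}{4} - 19\right)^{2} = \left(\frac{203}{4}\right)^{2} = \frac{41209}{16}$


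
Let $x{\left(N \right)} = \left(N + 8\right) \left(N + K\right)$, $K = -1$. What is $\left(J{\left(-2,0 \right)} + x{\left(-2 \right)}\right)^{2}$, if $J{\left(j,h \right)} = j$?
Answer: $400$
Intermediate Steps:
$x{\left(N \right)} = \left(-1 + N\right) \left(8 + N\right)$ ($x{\left(N \right)} = \left(N + 8\right) \left(N - 1\right) = \left(8 + N\right) \left(-1 + N\right) = \left(-1 + N\right) \left(8 + N\right)$)
$\left(J{\left(-2,0 \right)} + x{\left(-2 \right)}\right)^{2} = \left(-2 + \left(-8 + \left(-2\right)^{2} + 7 \left(-2\right)\right)\right)^{2} = \left(-2 - 18\right)^{2} = \left(-20\right)^{2} = 400$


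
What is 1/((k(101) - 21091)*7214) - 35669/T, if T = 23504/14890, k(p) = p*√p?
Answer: -2043740360386963327/90444438824090 - 101*√101/3201573055720 ≈ -22597.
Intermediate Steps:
k(p) = p^(3/2)
T = 11752/7445 (T = 23504*(1/14890) = 11752/7445 ≈ 1.5785)
1/((k(101) - 21091)*7214) - 35669/T = 1/(101^(3/2) - 21091*7214) - 35669/11752/7445 = (1/7214)/(101*√101 - 21091) - 35669*7445/11752 = (1/7214)/(-21091 + 101*√101) - 265555705/11752 = 1/(7214*(-21091 + 101*√101)) - 265555705/11752 = -265555705/11752 + 1/(7214*(-21091 + 101*√101))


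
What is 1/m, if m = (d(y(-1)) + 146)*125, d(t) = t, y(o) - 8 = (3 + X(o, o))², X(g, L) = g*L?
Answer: 1/21250 ≈ 4.7059e-5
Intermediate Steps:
X(g, L) = L*g
y(o) = 8 + (3 + o²)² (y(o) = 8 + (3 + o*o)² = 8 + (3 + o²)²)
m = 21250 (m = ((8 + (3 + (-1)²)²) + 146)*125 = ((8 + (3 + 1)²) + 146)*125 = ((8 + 4²) + 146)*125 = ((8 + 16) + 146)*125 = (24 + 146)*125 = 170*125 = 21250)
1/m = 1/21250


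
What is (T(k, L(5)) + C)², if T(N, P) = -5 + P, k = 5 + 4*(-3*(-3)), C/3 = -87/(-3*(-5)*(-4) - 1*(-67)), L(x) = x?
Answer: 68121/49 ≈ 1390.2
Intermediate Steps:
C = -261/7 (C = 3*(-87/(-3*(-5)*(-4) - 1*(-67))) = 3*(-87/(15*(-4) + 67)) = 3*(-87/(-60 + 67)) = 3*(-87/7) = -261/7 ≈ -37.286)
k = 41 (k = 5 + 4*9 = 5 + 36 = 41)
(T(k, L(5)) + C)² = ((-5 + 5) - 261/7)² = (0 - 261/7)² = (-261/7)² = 68121/49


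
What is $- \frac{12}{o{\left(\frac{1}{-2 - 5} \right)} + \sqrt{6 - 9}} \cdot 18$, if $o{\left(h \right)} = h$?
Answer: $\frac{378}{37} + \frac{2646 i \sqrt{3}}{37} \approx 10.216 + 123.86 i$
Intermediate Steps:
$- \frac{12}{o{\left(\frac{1}{-2 - 5} \right)} + \sqrt{6 - 9}} \cdot 18 = - \frac{12}{\frac{1}{-2 - 5} + \sqrt{6 - 9}} \cdot 18 = - \frac{12}{\frac{1}{-7} + \sqrt{-3}} \cdot 18 = - \frac{12}{- \frac{1}{7} + i \sqrt{3}} \cdot 18 = - \frac{216}{- \frac{1}{7} + i \sqrt{3}}$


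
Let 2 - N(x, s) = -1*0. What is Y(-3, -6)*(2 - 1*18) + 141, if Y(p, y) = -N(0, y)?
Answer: 173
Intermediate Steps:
N(x, s) = 2 (N(x, s) = 2 - (-1)*0 = 2 - 1*0 = 2 + 0 = 2)
Y(p, y) = -2 (Y(p, y) = -1*2 = -2)
Y(-3, -6)*(2 - 1*18) + 141 = -2*(2 - 1*18) + 141 = -2*(2 - 18) + 141 = -2*(-16) + 141 = 32 + 141 = 173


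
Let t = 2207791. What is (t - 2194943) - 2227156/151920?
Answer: 487410251/37980 ≈ 12833.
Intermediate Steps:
(t - 2194943) - 2227156/151920 = (2207791 - 2194943) - 2227156/151920 = 12848 - 2227156*1/151920 = 12848 - 556789/37980 = 487410251/37980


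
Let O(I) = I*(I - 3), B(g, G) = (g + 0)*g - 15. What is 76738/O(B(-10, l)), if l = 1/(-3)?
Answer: 2257/205 ≈ 11.010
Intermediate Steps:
l = -1/3 ≈ -0.33333
B(g, G) = -15 + g**2 (B(g, G) = g*g - 15 = g**2 - 15 = -15 + g**2)
O(I) = I*(-3 + I)
76738/O(B(-10, l)) = 76738/(((-15 + (-10)**2)*(-3 + (-15 + (-10)**2)))) = 76738/(((-15 + 100)*(-3 + (-15 + 100)))) = 76738/((85*(-3 + 85))) = 76738/((85*82)) = 76738/6970 = 76738*(1/6970) = 2257/205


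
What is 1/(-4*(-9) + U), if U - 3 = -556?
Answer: -1/517 ≈ -0.0019342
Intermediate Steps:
U = -553 (U = 3 - 556 = -553)
1/(-4*(-9) + U) = 1/(-4*(-9) - 553) = 1/(36 - 553) = 1/(-517) = -1/517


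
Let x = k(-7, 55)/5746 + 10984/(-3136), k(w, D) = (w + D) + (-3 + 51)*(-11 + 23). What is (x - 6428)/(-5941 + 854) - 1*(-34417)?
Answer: 15168025262849/440696984 ≈ 34418.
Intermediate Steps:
k(w, D) = 576 + D + w (k(w, D) = (D + w) + 48*12 = (D + w) + 576 = 576 + D + w)
x = -294025/86632 (x = (576 + 55 - 7)/5746 + 10984/(-3136) = 624*(1/5746) + 10984*(-1/3136) = 24/221 - 1373/392 = -294025/86632 ≈ -3.3940)
(x - 6428)/(-5941 + 854) - 1*(-34417) = (-294025/86632 - 6428)/(-5941 + 854) - 1*(-34417) = -557164521/86632/(-5087) + 34417 = -557164521/86632*(-1/5087) + 34417 = 557164521/440696984 + 34417 = 15168025262849/440696984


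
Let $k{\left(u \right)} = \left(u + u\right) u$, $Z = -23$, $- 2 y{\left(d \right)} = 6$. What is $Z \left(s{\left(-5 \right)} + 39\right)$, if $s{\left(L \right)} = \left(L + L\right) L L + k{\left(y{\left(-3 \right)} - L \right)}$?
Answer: $4669$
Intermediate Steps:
$y{\left(d \right)} = -3$ ($y{\left(d \right)} = \left(- \frac{1}{2}\right) 6 = -3$)
$k{\left(u \right)} = 2 u^{2}$ ($k{\left(u \right)} = 2 u u = 2 u^{2}$)
$s{\left(L \right)} = 2 L^{3} + 2 \left(-3 - L\right)^{2}$ ($s{\left(L \right)} = \left(L + L\right) L L + 2 \left(-3 - L\right)^{2} = 2 L L L + 2 \left(-3 - L\right)^{2} = 2 L^{2} L + 2 \left(-3 - L\right)^{2} = 2 L^{3} + 2 \left(-3 - L\right)^{2}$)
$Z \left(s{\left(-5 \right)} + 39\right) = - 23 \left(\left(2 \left(-5\right)^{3} + 2 \left(3 - 5\right)^{2}\right) + 39\right) = - 23 \left(\left(2 \left(-125\right) + 2 \left(-2\right)^{2}\right) + 39\right) = - 23 \left(\left(-250 + 2 \cdot 4\right) + 39\right) = - 23 \left(\left(-250 + 8\right) + 39\right) = - 23 \left(-242 + 39\right) = \left(-23\right) \left(-203\right) = 4669$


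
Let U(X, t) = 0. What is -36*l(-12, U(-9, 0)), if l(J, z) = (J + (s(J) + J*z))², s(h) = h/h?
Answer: -4356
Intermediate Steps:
s(h) = 1
l(J, z) = (1 + J + J*z)² (l(J, z) = (J + (1 + J*z))² = (1 + J + J*z)²)
-36*l(-12, U(-9, 0)) = -36*(1 - 12 - 12*0)² = -36*(1 - 12 + 0)² = -36*(-11)² = -36*121 = -4356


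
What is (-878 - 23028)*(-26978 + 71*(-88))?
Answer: 794300756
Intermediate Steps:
(-878 - 23028)*(-26978 + 71*(-88)) = -23906*(-26978 - 6248) = -23906*(-33226) = 794300756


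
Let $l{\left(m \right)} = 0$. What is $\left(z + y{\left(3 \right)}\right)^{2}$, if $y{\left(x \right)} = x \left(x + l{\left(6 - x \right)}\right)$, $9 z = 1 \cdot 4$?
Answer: $\frac{7225}{81} \approx 89.198$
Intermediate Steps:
$z = \frac{4}{9}$ ($z = \frac{1 \cdot 4}{9} = \frac{1}{9} \cdot 4 = \frac{4}{9} \approx 0.44444$)
$y{\left(x \right)} = x^{2}$ ($y{\left(x \right)} = x \left(x + 0\right) = x x = x^{2}$)
$\left(z + y{\left(3 \right)}\right)^{2} = \left(\frac{4}{9} + 3^{2}\right)^{2} = \left(\frac{4}{9} + 9\right)^{2} = \left(\frac{85}{9}\right)^{2} = \frac{7225}{81}$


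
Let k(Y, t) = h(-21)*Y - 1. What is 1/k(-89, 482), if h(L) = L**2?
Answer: -1/39250 ≈ -2.5478e-5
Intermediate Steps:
k(Y, t) = -1 + 441*Y (k(Y, t) = (-21)**2*Y - 1 = 441*Y - 1 = -1 + 441*Y)
1/k(-89, 482) = 1/(-1 + 441*(-89)) = 1/(-1 - 39249) = 1/(-39250) = -1/39250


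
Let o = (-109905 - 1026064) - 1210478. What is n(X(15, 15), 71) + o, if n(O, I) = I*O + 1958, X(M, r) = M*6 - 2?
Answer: -2338241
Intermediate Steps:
X(M, r) = -2 + 6*M (X(M, r) = 6*M - 2 = -2 + 6*M)
o = -2346447 (o = -1135969 - 1210478 = -2346447)
n(O, I) = 1958 + I*O
n(X(15, 15), 71) + o = (1958 + 71*(-2 + 6*15)) - 2346447 = (1958 + 71*(-2 + 90)) - 2346447 = (1958 + 71*88) - 2346447 = (1958 + 6248) - 2346447 = 8206 - 2346447 = -2338241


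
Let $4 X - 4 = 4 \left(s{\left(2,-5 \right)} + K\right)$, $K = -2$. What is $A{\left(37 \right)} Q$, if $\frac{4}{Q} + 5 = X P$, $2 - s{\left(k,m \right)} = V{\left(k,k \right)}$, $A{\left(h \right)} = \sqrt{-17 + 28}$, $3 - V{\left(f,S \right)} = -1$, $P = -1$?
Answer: $- 2 \sqrt{11} \approx -6.6332$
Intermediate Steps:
$V{\left(f,S \right)} = 4$ ($V{\left(f,S \right)} = 3 - -1 = 3 + 1 = 4$)
$A{\left(h \right)} = \sqrt{11}$
$s{\left(k,m \right)} = -2$ ($s{\left(k,m \right)} = 2 - 4 = -2$)
$X = -3$ ($X = 1 + \frac{4 \left(-2 - 2\right)}{4} = 1 + \frac{4 \left(-4\right)}{4} = 1 + \frac{1}{4} \left(-16\right) = 1 - 4 = -3$)
$Q = -2$ ($Q = \frac{4}{-5 - -3} = \frac{4}{-5 + 3} = \frac{4}{-2} = 4 \left(- \frac{1}{2}\right) = -2$)
$A{\left(37 \right)} Q = \sqrt{11} \left(-2\right) = - 2 \sqrt{11}$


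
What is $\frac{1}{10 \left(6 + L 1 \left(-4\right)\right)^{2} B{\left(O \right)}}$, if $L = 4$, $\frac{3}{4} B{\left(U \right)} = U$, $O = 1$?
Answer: $\frac{3}{4000} \approx 0.00075$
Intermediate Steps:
$B{\left(U \right)} = \frac{4 U}{3}$
$\frac{1}{10 \left(6 + L 1 \left(-4\right)\right)^{2} B{\left(O \right)}} = \frac{1}{10 \left(6 + 4 \cdot 1 \left(-4\right)\right)^{2} \cdot \frac{4}{3} \cdot 1} = \frac{1}{10 \left(6 + 4 \left(-4\right)\right)^{2} \cdot \frac{4}{3}} = \frac{1}{10 \left(6 - 16\right)^{2} \cdot \frac{4}{3}} = \frac{1}{10 \left(-10\right)^{2} \cdot \frac{4}{3}} = \frac{1}{10 \cdot 100 \cdot \frac{4}{3}} = \frac{1}{1000 \cdot \frac{4}{3}} = \frac{1}{\frac{4000}{3}} = \frac{3}{4000}$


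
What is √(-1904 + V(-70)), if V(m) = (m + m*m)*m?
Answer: 2*I*√85001 ≈ 583.1*I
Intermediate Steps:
V(m) = m*(m + m²) (V(m) = (m + m²)*m = m*(m + m²))
√(-1904 + V(-70)) = √(-1904 + (-70)²*(1 - 70)) = √(-1904 + 4900*(-69)) = √(-1904 - 338100) = √(-340004) = 2*I*√85001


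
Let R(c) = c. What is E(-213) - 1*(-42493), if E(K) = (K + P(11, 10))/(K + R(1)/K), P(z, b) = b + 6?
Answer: 1927949371/45370 ≈ 42494.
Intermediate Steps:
P(z, b) = 6 + b
E(K) = (16 + K)/(K + 1/K) (E(K) = (K + (6 + 10))/(K + 1/K) = (K + 16)/(K + 1/K) = (16 + K)/(K + 1/K))
E(-213) - 1*(-42493) = -213*(16 - 213)/(1 + (-213)**2) - 1*(-42493) = -213*(-197)/(1 + 45369) + 42493 = -213*(-197)/45370 + 42493 = -213*1/45370*(-197) + 42493 = 41961/45370 + 42493 = 1927949371/45370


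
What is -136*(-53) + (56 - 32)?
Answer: 7232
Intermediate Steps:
-136*(-53) + (56 - 32) = 7208 + 24 = 7232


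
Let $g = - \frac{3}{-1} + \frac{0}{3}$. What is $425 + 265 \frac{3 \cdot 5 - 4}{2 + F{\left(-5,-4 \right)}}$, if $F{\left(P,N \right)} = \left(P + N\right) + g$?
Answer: $- \frac{1215}{4} \approx -303.75$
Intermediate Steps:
$g = 3$ ($g = \left(-3\right) \left(-1\right) + 0 \cdot \frac{1}{3} = 3 + 0 = 3$)
$F{\left(P,N \right)} = 3 + N + P$ ($F{\left(P,N \right)} = \left(P + N\right) + 3 = \left(N + P\right) + 3 = 3 + N + P$)
$425 + 265 \frac{3 \cdot 5 - 4}{2 + F{\left(-5,-4 \right)}} = 425 + 265 \frac{3 \cdot 5 - 4}{2 - 6} = 425 + 265 \frac{15 - 4}{2 - 6} = 425 + 265 \frac{11}{-4} = 425 + 265 \cdot 11 \left(- \frac{1}{4}\right) = 425 + 265 \left(- \frac{11}{4}\right) = 425 - \frac{2915}{4} = - \frac{1215}{4}$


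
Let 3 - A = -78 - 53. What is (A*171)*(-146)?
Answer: -3345444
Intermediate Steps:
A = 134 (A = 3 - (-78 - 53) = 3 - 1*(-131) = 3 + 131 = 134)
(A*171)*(-146) = (134*171)*(-146) = 22914*(-146) = -3345444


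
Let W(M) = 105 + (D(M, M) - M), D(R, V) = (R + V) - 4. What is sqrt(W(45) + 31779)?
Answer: 5*sqrt(1277) ≈ 178.68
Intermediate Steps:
D(R, V) = -4 + R + V
W(M) = 101 + M (W(M) = 105 + ((-4 + M + M) - M) = 105 + ((-4 + 2*M) - M) = 105 + (-4 + M) = 101 + M)
sqrt(W(45) + 31779) = sqrt((101 + 45) + 31779) = sqrt(146 + 31779) = sqrt(31925) = 5*sqrt(1277)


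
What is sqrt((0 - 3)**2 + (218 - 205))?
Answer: sqrt(22) ≈ 4.6904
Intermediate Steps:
sqrt((0 - 3)**2 + (218 - 205)) = sqrt((-3)**2 + 13) = sqrt(9 + 13) = sqrt(22)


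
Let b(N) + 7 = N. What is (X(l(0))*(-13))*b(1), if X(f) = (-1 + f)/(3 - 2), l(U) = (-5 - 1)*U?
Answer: -78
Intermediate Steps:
b(N) = -7 + N
l(U) = -6*U
X(f) = -1 + f (X(f) = (-1 + f)/1 = (-1 + f)*1 = -1 + f)
(X(l(0))*(-13))*b(1) = ((-1 - 6*0)*(-13))*(-7 + 1) = ((-1 + 0)*(-13))*(-6) = -1*(-13)*(-6) = 13*(-6) = -78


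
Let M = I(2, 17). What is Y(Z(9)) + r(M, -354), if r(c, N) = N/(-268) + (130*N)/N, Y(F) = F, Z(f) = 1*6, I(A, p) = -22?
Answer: 18401/134 ≈ 137.32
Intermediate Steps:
Z(f) = 6
M = -22
r(c, N) = 130 - N/268 (r(c, N) = N*(-1/268) + 130 = -N/268 + 130 = 130 - N/268)
Y(Z(9)) + r(M, -354) = 6 + (130 - 1/268*(-354)) = 6 + (130 + 177/134) = 6 + 17597/134 = 18401/134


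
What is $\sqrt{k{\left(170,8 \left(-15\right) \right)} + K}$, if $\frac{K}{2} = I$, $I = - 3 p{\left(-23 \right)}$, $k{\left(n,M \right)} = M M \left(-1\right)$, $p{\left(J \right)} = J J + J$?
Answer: $2 i \sqrt{4359} \approx 132.05 i$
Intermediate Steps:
$p{\left(J \right)} = J + J^{2}$ ($p{\left(J \right)} = J^{2} + J = J + J^{2}$)
$k{\left(n,M \right)} = - M^{2}$ ($k{\left(n,M \right)} = M^{2} \left(-1\right) = - M^{2}$)
$I = -1518$ ($I = - 3 \left(- 23 \left(1 - 23\right)\right) = - 3 \left(\left(-23\right) \left(-22\right)\right) = \left(-3\right) 506 = -1518$)
$K = -3036$ ($K = 2 \left(-1518\right) = -3036$)
$\sqrt{k{\left(170,8 \left(-15\right) \right)} + K} = \sqrt{- \left(8 \left(-15\right)\right)^{2} - 3036} = \sqrt{- \left(-120\right)^{2} - 3036} = \sqrt{\left(-1\right) 14400 - 3036} = \sqrt{-14400 - 3036} = \sqrt{-17436} = 2 i \sqrt{4359}$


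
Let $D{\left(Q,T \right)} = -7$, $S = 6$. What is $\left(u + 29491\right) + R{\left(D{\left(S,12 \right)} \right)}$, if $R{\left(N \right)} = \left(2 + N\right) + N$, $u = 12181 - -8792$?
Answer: $50452$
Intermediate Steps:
$u = 20973$ ($u = 12181 + 8792 = 20973$)
$R{\left(N \right)} = 2 + 2 N$
$\left(u + 29491\right) + R{\left(D{\left(S,12 \right)} \right)} = \left(20973 + 29491\right) + \left(2 + 2 \left(-7\right)\right) = 50464 + \left(2 - 14\right) = 50464 - 12 = 50452$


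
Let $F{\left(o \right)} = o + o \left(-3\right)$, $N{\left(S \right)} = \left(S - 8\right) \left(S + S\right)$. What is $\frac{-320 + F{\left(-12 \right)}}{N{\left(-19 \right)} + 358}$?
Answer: $- \frac{37}{173} \approx -0.21387$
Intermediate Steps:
$N{\left(S \right)} = 2 S \left(-8 + S\right)$ ($N{\left(S \right)} = \left(-8 + S\right) 2 S = 2 S \left(-8 + S\right)$)
$F{\left(o \right)} = - 2 o$ ($F{\left(o \right)} = o - 3 o = - 2 o$)
$\frac{-320 + F{\left(-12 \right)}}{N{\left(-19 \right)} + 358} = \frac{-320 - -24}{2 \left(-19\right) \left(-8 - 19\right) + 358} = \frac{-320 + 24}{2 \left(-19\right) \left(-27\right) + 358} = - \frac{296}{1026 + 358} = - \frac{296}{1384} = \left(-296\right) \frac{1}{1384} = - \frac{37}{173}$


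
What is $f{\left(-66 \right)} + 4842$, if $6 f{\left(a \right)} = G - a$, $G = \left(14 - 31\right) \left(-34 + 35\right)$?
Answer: $\frac{29101}{6} \approx 4850.2$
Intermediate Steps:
$G = -17$ ($G = \left(-17\right) 1 = -17$)
$f{\left(a \right)} = - \frac{17}{6} - \frac{a}{6}$ ($f{\left(a \right)} = \frac{-17 - a}{6} = - \frac{17}{6} - \frac{a}{6}$)
$f{\left(-66 \right)} + 4842 = \left(- \frac{17}{6} - -11\right) + 4842 = \left(- \frac{17}{6} + 11\right) + 4842 = \frac{49}{6} + 4842 = \frac{29101}{6}$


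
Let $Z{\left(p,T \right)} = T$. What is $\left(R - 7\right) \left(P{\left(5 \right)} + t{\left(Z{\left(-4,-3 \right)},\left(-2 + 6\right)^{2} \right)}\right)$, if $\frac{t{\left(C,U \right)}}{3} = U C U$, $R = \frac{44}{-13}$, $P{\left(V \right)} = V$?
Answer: $\frac{310365}{13} \approx 23874.0$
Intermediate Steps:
$R = - \frac{44}{13}$ ($R = 44 \left(- \frac{1}{13}\right) = - \frac{44}{13} \approx -3.3846$)
$t{\left(C,U \right)} = 3 C U^{2}$ ($t{\left(C,U \right)} = 3 U C U = 3 C U U = 3 C U^{2}$)
$\left(R - 7\right) \left(P{\left(5 \right)} + t{\left(Z{\left(-4,-3 \right)},\left(-2 + 6\right)^{2} \right)}\right) = \left(- \frac{44}{13} - 7\right) \left(5 + 3 \left(-3\right) \left(\left(-2 + 6\right)^{2}\right)^{2}\right) = - \frac{135 \left(5 + 3 \left(-3\right) \left(4^{2}\right)^{2}\right)}{13} = - \frac{135 \left(5 + 3 \left(-3\right) 16^{2}\right)}{13} = - \frac{135 \left(5 + 3 \left(-3\right) 256\right)}{13} = - \frac{135 \left(5 - 2304\right)}{13} = \left(- \frac{135}{13}\right) \left(-2299\right) = \frac{310365}{13}$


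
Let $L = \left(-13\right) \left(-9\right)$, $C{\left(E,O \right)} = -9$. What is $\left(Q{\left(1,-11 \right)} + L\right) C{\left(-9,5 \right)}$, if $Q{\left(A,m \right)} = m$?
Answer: $-954$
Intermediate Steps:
$L = 117$
$\left(Q{\left(1,-11 \right)} + L\right) C{\left(-9,5 \right)} = \left(-11 + 117\right) \left(-9\right) = 106 \left(-9\right) = -954$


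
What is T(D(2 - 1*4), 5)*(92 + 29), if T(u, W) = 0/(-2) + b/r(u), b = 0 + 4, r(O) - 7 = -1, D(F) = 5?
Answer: 242/3 ≈ 80.667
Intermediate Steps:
r(O) = 6 (r(O) = 7 - 1 = 6)
b = 4
T(u, W) = ⅔ (T(u, W) = 0/(-2) + 4/6 = 0*(-½) + 4*(⅙) = 0 + ⅔ = ⅔)
T(D(2 - 1*4), 5)*(92 + 29) = 2*(92 + 29)/3 = (⅔)*121 = 242/3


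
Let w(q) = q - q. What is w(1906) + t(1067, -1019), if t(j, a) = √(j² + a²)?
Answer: 5*√87074 ≈ 1475.4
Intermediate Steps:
t(j, a) = √(a² + j²)
w(q) = 0
w(1906) + t(1067, -1019) = 0 + √((-1019)² + 1067²) = 0 + √(1038361 + 1138489) = 0 + √2176850 = 0 + 5*√87074 = 5*√87074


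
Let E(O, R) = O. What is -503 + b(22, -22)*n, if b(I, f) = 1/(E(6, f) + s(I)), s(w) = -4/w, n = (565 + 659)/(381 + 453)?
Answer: -1118111/2224 ≈ -502.75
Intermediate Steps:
n = 204/139 (n = 1224/834 = 1224*(1/834) = 204/139 ≈ 1.4676)
b(I, f) = 1/(6 - 4/I)
-503 + b(22, -22)*n = -503 + ((1/2)*22/(-2 + 3*22))*(204/139) = -503 + ((1/2)*22/(-2 + 66))*(204/139) = -503 + ((1/2)*22/64)*(204/139) = -503 + ((1/2)*22*(1/64))*(204/139) = -503 + (11/64)*(204/139) = -503 + 561/2224 = -1118111/2224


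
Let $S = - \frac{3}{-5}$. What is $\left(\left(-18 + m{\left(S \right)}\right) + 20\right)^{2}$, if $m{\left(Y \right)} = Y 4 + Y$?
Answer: $25$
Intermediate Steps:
$S = \frac{3}{5}$ ($S = - \frac{3 \left(-1\right)}{5} = \left(-1\right) \left(- \frac{3}{5}\right) = \frac{3}{5} \approx 0.6$)
$m{\left(Y \right)} = 5 Y$ ($m{\left(Y \right)} = 4 Y + Y = 5 Y$)
$\left(\left(-18 + m{\left(S \right)}\right) + 20\right)^{2} = \left(\left(-18 + 5 \cdot \frac{3}{5}\right) + 20\right)^{2} = \left(\left(-18 + 3\right) + 20\right)^{2} = \left(-15 + 20\right)^{2} = 5^{2} = 25$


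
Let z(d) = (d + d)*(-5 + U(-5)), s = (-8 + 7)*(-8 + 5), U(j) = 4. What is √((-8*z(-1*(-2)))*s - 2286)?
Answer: I*√2190 ≈ 46.797*I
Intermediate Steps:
s = 3 (s = -1*(-3) = 3)
z(d) = -2*d (z(d) = (d + d)*(-5 + 4) = (2*d)*(-1) = -2*d)
√((-8*z(-1*(-2)))*s - 2286) = √(-(-16)*(-1*(-2))*3 - 2286) = √(-(-16)*2*3 - 2286) = √(-8*(-4)*3 - 2286) = √(32*3 - 2286) = √(96 - 2286) = √(-2190) = I*√2190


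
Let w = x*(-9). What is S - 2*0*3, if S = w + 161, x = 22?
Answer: -37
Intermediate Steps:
w = -198 (w = 22*(-9) = -198)
S = -37 (S = -198 + 161 = -37)
S - 2*0*3 = -37 - 2*0*3 = -37 + 0*3 = -37 + 0 = -37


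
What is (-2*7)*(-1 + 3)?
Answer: -28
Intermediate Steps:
(-2*7)*(-1 + 3) = -14*2 = -28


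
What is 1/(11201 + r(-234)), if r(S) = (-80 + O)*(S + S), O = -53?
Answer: 1/73445 ≈ 1.3616e-5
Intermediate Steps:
r(S) = -266*S (r(S) = (-80 - 53)*(S + S) = -266*S)
1/(11201 + r(-234)) = 1/(11201 - 266*(-234)) = 1/(11201 + 62244) = 1/73445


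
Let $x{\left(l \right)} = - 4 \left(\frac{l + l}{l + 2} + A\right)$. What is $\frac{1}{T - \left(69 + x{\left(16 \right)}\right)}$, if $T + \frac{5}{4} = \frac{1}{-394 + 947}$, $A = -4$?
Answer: $- \frac{19908}{1575461} \approx -0.012636$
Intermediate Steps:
$x{\left(l \right)} = 16 - \frac{8 l}{2 + l}$ ($x{\left(l \right)} = - 4 \left(\frac{l + l}{l + 2} - 4\right) = - 4 \left(\frac{2 l}{2 + l} - 4\right) = - 4 \left(-4 + \frac{2 l}{2 + l}\right) = 16 - \frac{8 l}{2 + l}$)
$T = - \frac{2761}{2212}$ ($T = - \frac{5}{4} + \frac{1}{-394 + 947} = - \frac{5}{4} + \frac{1}{553} = - \frac{2761}{2212} \approx -1.2482$)
$\frac{1}{T - \left(69 + x{\left(16 \right)}\right)} = \frac{1}{- \frac{2761}{2212} - \left(69 + \frac{8 \left(4 + 16\right)}{2 + 16}\right)} = \frac{1}{- \frac{2761}{2212} - \left(69 + 8 \cdot \frac{1}{18} \cdot 20\right)} = \frac{1}{- \frac{2761}{2212} - \frac{701}{9}} = \frac{1}{- \frac{1575461}{19908}} = - \frac{19908}{1575461}$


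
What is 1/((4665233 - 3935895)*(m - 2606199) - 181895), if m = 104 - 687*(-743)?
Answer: -1/1528440278947 ≈ -6.5426e-13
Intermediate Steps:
m = 510545 (m = 104 + 510441 = 510545)
1/((4665233 - 3935895)*(m - 2606199) - 181895) = 1/((4665233 - 3935895)*(510545 - 2606199) - 181895) = 1/(729338*(-2095654) - 181895) = 1/(-1528440097052 - 181895) = 1/(-1528440278947) = -1/1528440278947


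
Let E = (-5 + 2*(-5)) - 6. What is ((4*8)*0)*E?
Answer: 0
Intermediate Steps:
E = -21 (E = (-5 - 10) - 6 = -15 - 6 = -21)
((4*8)*0)*E = ((4*8)*0)*(-21) = (32*0)*(-21) = 0*(-21) = 0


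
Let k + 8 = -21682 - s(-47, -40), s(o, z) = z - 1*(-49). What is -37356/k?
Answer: 12452/7233 ≈ 1.7216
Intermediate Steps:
s(o, z) = 49 + z (s(o, z) = z + 49 = 49 + z)
k = -21699 (k = -8 + (-21682 - (49 - 40)) = -8 + (-21682 - 1*9) = -8 + (-21682 - 9) = -8 - 21691 = -21699)
-37356/k = -37356/(-21699) = -37356*(-1/21699) = 12452/7233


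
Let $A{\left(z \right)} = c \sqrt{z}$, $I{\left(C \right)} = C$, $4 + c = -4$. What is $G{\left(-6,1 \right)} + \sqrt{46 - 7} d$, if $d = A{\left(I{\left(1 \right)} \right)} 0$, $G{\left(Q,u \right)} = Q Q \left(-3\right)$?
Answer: $-108$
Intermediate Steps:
$c = -8$ ($c = -4 - 4 = -8$)
$G{\left(Q,u \right)} = - 3 Q^{2}$ ($G{\left(Q,u \right)} = Q^{2} \left(-3\right) = - 3 Q^{2}$)
$A{\left(z \right)} = - 8 \sqrt{z}$
$d = 0$ ($d = - 8 \sqrt{1} \cdot 0 = \left(-8\right) 1 \cdot 0 = \left(-8\right) 0 = 0$)
$G{\left(-6,1 \right)} + \sqrt{46 - 7} d = - 3 \left(-6\right)^{2} + \sqrt{46 - 7} \cdot 0 = \left(-3\right) 36 + \sqrt{39} \cdot 0 = -108 + 0 = -108$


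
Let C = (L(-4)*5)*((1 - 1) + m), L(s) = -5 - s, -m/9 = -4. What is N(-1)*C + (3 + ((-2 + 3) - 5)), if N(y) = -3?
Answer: 539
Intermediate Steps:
m = 36 (m = -9*(-4) = 36)
C = -180 (C = ((-5 - 1*(-4))*5)*((1 - 1) + 36) = ((-5 + 4)*5)*(0 + 36) = -1*5*36 = -5*36 = -180)
N(-1)*C + (3 + ((-2 + 3) - 5)) = -3*(-180) + (3 + ((-2 + 3) - 5)) = 540 + (3 + (1 - 5)) = 540 + (3 - 4) = 540 - 1 = 539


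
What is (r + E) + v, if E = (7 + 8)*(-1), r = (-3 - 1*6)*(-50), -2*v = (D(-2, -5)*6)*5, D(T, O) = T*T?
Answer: 375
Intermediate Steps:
D(T, O) = T**2
v = -60 (v = -(-2)**2*6*5/2 = -4*6*5/2 = -12*5 = -1/2*120 = -60)
r = 450 (r = (-3 - 6)*(-50) = -9*(-50) = 450)
E = -15 (E = 15*(-1) = -15)
(r + E) + v = (450 - 15) - 60 = 435 - 60 = 375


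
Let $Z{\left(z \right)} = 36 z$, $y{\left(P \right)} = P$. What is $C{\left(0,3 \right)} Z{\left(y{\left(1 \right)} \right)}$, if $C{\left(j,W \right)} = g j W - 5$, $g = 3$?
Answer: $-180$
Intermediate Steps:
$C{\left(j,W \right)} = -5 + 3 W j$ ($C{\left(j,W \right)} = 3 j W - 5 = 3 W j - 5 = -5 + 3 W j$)
$C{\left(0,3 \right)} Z{\left(y{\left(1 \right)} \right)} = \left(-5 + 3 \cdot 3 \cdot 0\right) 36 \cdot 1 = \left(-5 + 0\right) 36 = \left(-5\right) 36 = -180$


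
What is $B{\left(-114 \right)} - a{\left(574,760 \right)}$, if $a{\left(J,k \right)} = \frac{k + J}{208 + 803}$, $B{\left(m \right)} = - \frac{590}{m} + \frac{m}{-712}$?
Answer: $\frac{27463477}{6838404} \approx 4.0161$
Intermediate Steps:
$B{\left(m \right)} = - \frac{590}{m} - \frac{m}{712}$ ($B{\left(m \right)} = - \frac{590}{m} + m \left(- \frac{1}{712}\right) = - \frac{590}{m} - \frac{m}{712}$)
$a{\left(J,k \right)} = \frac{J}{1011} + \frac{k}{1011}$ ($a{\left(J,k \right)} = \frac{J + k}{1011} = \left(J + k\right) \frac{1}{1011} = \frac{J}{1011} + \frac{k}{1011}$)
$B{\left(-114 \right)} - a{\left(574,760 \right)} = \left(- \frac{590}{-114} - - \frac{57}{356}\right) - \left(\frac{1}{1011} \cdot 574 + \frac{1}{1011} \cdot 760\right) = \left(\left(-590\right) \left(- \frac{1}{114}\right) + \frac{57}{356}\right) - \left(\frac{574}{1011} + \frac{760}{1011}\right) = \left(\frac{295}{57} + \frac{57}{356}\right) - \frac{1334}{1011} = \frac{108269}{20292} - \frac{1334}{1011} = \frac{27463477}{6838404}$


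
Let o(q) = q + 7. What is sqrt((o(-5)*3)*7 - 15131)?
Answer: I*sqrt(15089) ≈ 122.84*I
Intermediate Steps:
o(q) = 7 + q
sqrt((o(-5)*3)*7 - 15131) = sqrt(((7 - 5)*3)*7 - 15131) = sqrt((2*3)*7 - 15131) = sqrt(6*7 - 15131) = sqrt(42 - 15131) = sqrt(-15089) = I*sqrt(15089)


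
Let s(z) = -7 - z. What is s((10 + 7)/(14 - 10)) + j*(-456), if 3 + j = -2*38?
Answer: 144051/4 ≈ 36013.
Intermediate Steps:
j = -79 (j = -3 - 2*38 = -3 - 76 = -79)
s((10 + 7)/(14 - 10)) + j*(-456) = (-7 - (10 + 7)/(14 - 10)) - 79*(-456) = (-7 - 17/4) + 36024 = -45/4 + 36024 = 144051/4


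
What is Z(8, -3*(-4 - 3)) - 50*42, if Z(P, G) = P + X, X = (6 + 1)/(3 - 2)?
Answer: -2085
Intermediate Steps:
X = 7 (X = 7/1 = 7*1 = 7)
Z(P, G) = 7 + P (Z(P, G) = P + 7 = 7 + P)
Z(8, -3*(-4 - 3)) - 50*42 = (7 + 8) - 50*42 = 15 - 2100 = -2085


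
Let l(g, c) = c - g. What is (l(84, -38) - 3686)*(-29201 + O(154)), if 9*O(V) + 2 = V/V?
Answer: 1000780480/9 ≈ 1.1120e+8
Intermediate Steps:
O(V) = -1/9 (O(V) = -2/9 + (V/V)/9 = -2/9 + (1/9)*1 = -2/9 + 1/9 = -1/9)
(l(84, -38) - 3686)*(-29201 + O(154)) = ((-38 - 1*84) - 3686)*(-29201 - 1/9) = ((-38 - 84) - 3686)*(-262810/9) = (-122 - 3686)*(-262810/9) = -3808*(-262810/9) = 1000780480/9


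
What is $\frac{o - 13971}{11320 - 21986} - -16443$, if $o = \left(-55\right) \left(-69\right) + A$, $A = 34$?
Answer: $\frac{87695590}{5333} \approx 16444.0$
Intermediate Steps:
$o = 3829$ ($o = \left(-55\right) \left(-69\right) + 34 = 3795 + 34 = 3829$)
$\frac{o - 13971}{11320 - 21986} - -16443 = \frac{3829 - 13971}{11320 - 21986} - -16443 = - \frac{10142}{-10666} + 16443 = \left(-10142\right) \left(- \frac{1}{10666}\right) + 16443 = \frac{5071}{5333} + 16443 = \frac{87695590}{5333}$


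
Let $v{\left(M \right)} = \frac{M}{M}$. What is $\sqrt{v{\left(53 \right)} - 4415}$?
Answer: $i \sqrt{4414} \approx 66.438 i$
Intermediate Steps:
$v{\left(M \right)} = 1$
$\sqrt{v{\left(53 \right)} - 4415} = \sqrt{1 - 4415} = \sqrt{-4414} = i \sqrt{4414}$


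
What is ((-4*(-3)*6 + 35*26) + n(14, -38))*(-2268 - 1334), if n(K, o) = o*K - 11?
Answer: -1581278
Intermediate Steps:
n(K, o) = -11 + K*o (n(K, o) = K*o - 11 = -11 + K*o)
((-4*(-3)*6 + 35*26) + n(14, -38))*(-2268 - 1334) = ((-4*(-3)*6 + 35*26) + (-11 + 14*(-38)))*(-2268 - 1334) = ((12*6 + 910) + (-11 - 532))*(-3602) = ((72 + 910) - 543)*(-3602) = (982 - 543)*(-3602) = 439*(-3602) = -1581278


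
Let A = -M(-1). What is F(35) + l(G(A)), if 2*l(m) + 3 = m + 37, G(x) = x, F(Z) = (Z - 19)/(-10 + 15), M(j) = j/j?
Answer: 197/10 ≈ 19.700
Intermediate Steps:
M(j) = 1
F(Z) = -19/5 + Z/5 (F(Z) = (-19 + Z)/5 = (-19 + Z)*(⅕) = -19/5 + Z/5)
A = -1 (A = -1*1 = -1)
l(m) = 17 + m/2 (l(m) = -3/2 + (m + 37)/2 = -3/2 + (37 + m)/2 = -3/2 + (37/2 + m/2) = 17 + m/2)
F(35) + l(G(A)) = (-19/5 + (⅕)*35) + (17 + (½)*(-1)) = (-19/5 + 7) + (17 - ½) = 16/5 + 33/2 = 197/10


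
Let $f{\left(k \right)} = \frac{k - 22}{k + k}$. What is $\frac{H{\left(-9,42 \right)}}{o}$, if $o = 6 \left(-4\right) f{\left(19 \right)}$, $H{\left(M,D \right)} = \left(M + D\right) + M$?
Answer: $\frac{38}{3} \approx 12.667$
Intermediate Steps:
$f{\left(k \right)} = \frac{-22 + k}{2 k}$
$H{\left(M,D \right)} = D + 2 M$ ($H{\left(M,D \right)} = \left(D + M\right) + M = D + 2 M$)
$o = \frac{36}{19}$ ($o = 6 \left(-4\right) \frac{-22 + 19}{2 \cdot 19} = - 24 \cdot \frac{1}{2} \cdot \frac{1}{19} \left(-3\right) = \left(-24\right) \left(- \frac{3}{38}\right) = \frac{36}{19} \approx 1.8947$)
$\frac{H{\left(-9,42 \right)}}{o} = \frac{42 + 2 \left(-9\right)}{\frac{36}{19}} = \left(42 - 18\right) \frac{19}{36} = 24 \cdot \frac{19}{36} = \frac{38}{3}$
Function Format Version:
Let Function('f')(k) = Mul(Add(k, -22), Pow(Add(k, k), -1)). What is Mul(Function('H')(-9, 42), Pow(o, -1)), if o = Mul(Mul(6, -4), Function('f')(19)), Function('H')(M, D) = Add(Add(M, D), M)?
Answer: Rational(38, 3) ≈ 12.667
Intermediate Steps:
Function('f')(k) = Mul(Rational(1, 2), Pow(k, -1), Add(-22, k)) (Function('f')(k) = Mul(Add(-22, k), Pow(Mul(2, k), -1)) = Mul(Add(-22, k), Mul(Rational(1, 2), Pow(k, -1))) = Mul(Rational(1, 2), Pow(k, -1), Add(-22, k)))
Function('H')(M, D) = Add(D, Mul(2, M)) (Function('H')(M, D) = Add(Add(D, M), M) = Add(D, Mul(2, M)))
o = Rational(36, 19) (o = Mul(Mul(6, -4), Mul(Rational(1, 2), Pow(19, -1), Add(-22, 19))) = Mul(-24, Mul(Rational(1, 2), Rational(1, 19), -3)) = Mul(-24, Rational(-3, 38)) = Rational(36, 19) ≈ 1.8947)
Mul(Function('H')(-9, 42), Pow(o, -1)) = Mul(Add(42, Mul(2, -9)), Pow(Rational(36, 19), -1)) = Mul(Add(42, -18), Rational(19, 36)) = Mul(24, Rational(19, 36)) = Rational(38, 3)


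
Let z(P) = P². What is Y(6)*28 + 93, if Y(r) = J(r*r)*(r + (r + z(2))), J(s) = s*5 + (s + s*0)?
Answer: 96861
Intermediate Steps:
J(s) = 6*s (J(s) = 5*s + (s + 0) = 5*s + s = 6*s)
Y(r) = 6*r²*(4 + 2*r) (Y(r) = (6*(r*r))*(r + (r + 2²)) = (6*r²)*(r + (r + 4)) = (6*r²)*(r + (4 + r)) = (6*r²)*(4 + 2*r) = 6*r²*(4 + 2*r))
Y(6)*28 + 93 = (12*6²*(2 + 6))*28 + 93 = (12*36*8)*28 + 93 = 3456*28 + 93 = 96768 + 93 = 96861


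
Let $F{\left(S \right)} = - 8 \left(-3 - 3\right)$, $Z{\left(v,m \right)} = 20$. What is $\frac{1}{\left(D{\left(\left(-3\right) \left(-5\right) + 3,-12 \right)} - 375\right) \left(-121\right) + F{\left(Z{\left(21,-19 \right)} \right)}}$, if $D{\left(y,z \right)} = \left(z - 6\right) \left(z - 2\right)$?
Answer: $\frac{1}{14931} \approx 6.6975 \cdot 10^{-5}$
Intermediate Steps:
$F{\left(S \right)} = 48$ ($F{\left(S \right)} = \left(-8\right) \left(-6\right) = 48$)
$D{\left(y,z \right)} = \left(-6 + z\right) \left(-2 + z\right)$
$\frac{1}{\left(D{\left(\left(-3\right) \left(-5\right) + 3,-12 \right)} - 375\right) \left(-121\right) + F{\left(Z{\left(21,-19 \right)} \right)}} = \frac{1}{\left(\left(12 + \left(-12\right)^{2} - -96\right) - 375\right) \left(-121\right) + 48} = \frac{1}{\left(\left(12 + 144 + 96\right) - 375\right) \left(-121\right) + 48} = \frac{1}{\left(252 - 375\right) \left(-121\right) + 48} = \frac{1}{\left(-123\right) \left(-121\right) + 48} = \frac{1}{14883 + 48} = \frac{1}{14931}$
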